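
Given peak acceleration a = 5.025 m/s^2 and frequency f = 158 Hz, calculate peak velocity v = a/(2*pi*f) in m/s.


omega = 2*pi*f = 2*pi*158 = 992.743 rad/s
v = a / omega = 5.025 / 992.743 = 0.0050617 m/s


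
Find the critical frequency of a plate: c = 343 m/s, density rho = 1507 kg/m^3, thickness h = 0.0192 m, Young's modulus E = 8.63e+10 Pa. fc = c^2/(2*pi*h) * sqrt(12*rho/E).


12*rho/E = 12*1507/8.63e+10 = 2.09548e-07
sqrt(12*rho/E) = sqrt(2.09548e-07) = 0.000457764
c^2/(2*pi*h) = 343^2/(2*pi*0.0192) = 975230
fc = 975230 * 0.000457764 = 446.43 Hz


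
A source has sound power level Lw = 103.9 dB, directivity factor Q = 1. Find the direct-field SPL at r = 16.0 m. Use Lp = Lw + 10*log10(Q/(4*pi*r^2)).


4*pi*r^2 = 4*pi*16.0^2 = 3216.99 m^2
Q / (4*pi*r^2) = 1 / 3216.99 = 0.00031085
Lp = 103.9 + 10*log10(0.00031085) = 68.826 dB


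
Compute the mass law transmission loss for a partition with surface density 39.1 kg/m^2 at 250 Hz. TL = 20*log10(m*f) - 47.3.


m * f = 39.1 * 250 = 9775
20*log10(9775) = 79.8023 dB
TL = 79.8023 - 47.3 = 32.502 dB


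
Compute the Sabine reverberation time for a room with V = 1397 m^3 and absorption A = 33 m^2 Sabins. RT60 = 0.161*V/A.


RT60 = 0.161 * 1397 / 33 = 6.8157 s


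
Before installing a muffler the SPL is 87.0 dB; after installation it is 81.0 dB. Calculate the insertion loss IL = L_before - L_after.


Insertion loss = SPL without muffler - SPL with muffler
IL = 87.0 - 81.0 = 6 dB


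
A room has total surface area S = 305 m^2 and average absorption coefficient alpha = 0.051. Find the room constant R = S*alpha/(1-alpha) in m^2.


R = 305 * 0.051 / (1 - 0.051) = 16.391 m^2


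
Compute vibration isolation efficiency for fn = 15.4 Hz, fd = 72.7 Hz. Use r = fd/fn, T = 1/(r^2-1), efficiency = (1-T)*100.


r = 72.7 / 15.4 = 4.72078
r^2 - 1 = 4.72078^2 - 1 = 21.2858
T = 1/21.2858 = 0.0469797
Efficiency = (1 - 0.0469797)*100 = 95.302 %


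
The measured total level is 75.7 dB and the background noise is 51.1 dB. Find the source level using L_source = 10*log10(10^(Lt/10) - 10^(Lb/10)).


10^(75.7/10) = 3.71535e+07
10^(51.1/10) = 128825
Difference = 3.71535e+07 - 128825 = 3.70247e+07
L_source = 10*log10(3.70247e+07) = 75.685 dB


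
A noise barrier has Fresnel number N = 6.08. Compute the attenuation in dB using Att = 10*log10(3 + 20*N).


3 + 20*N = 3 + 20*6.08 = 124.6
Att = 10*log10(124.6) = 20.955 dB


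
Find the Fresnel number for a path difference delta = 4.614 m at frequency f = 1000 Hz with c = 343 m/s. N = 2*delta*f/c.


N = 2*delta*f/c = 2*delta/lambda, where lambda = c/f
lambda = 343 / 1000 = 0.343 m
N = 2 * 4.614 / 0.343 = 26.904


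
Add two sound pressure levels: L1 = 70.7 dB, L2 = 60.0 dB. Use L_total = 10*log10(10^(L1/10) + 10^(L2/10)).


10^(70.7/10) = 1.1749e+07
10^(60.0/10) = 1e+06
Sum = 1.1749e+07 + 1e+06 = 1.2749e+07
L_total = 10*log10(1.2749e+07) = 71.055 dB


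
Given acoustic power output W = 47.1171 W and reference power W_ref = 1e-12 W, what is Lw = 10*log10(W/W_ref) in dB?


W / W_ref = 47.1171 / 1e-12 = 4.71171e+13
Lw = 10 * log10(4.71171e+13) = 136.73 dB


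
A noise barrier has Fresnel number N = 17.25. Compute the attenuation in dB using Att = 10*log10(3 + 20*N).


3 + 20*N = 3 + 20*17.25 = 348
Att = 10*log10(348) = 25.416 dB


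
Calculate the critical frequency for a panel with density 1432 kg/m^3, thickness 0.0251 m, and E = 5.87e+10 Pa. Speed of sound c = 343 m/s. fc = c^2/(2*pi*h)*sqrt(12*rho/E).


12*rho/E = 12*1432/5.87e+10 = 2.92743e-07
sqrt(12*rho/E) = sqrt(2.92743e-07) = 0.000541057
c^2/(2*pi*h) = 343^2/(2*pi*0.0251) = 745993
fc = 745993 * 0.000541057 = 403.62 Hz


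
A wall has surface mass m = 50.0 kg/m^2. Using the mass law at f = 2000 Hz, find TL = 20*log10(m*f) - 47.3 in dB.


m * f = 50.0 * 2000 = 100000
20*log10(100000) = 100 dB
TL = 100 - 47.3 = 52.7 dB


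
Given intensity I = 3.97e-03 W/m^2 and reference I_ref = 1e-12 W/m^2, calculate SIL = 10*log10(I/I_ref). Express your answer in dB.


I / I_ref = 3.97e-03 / 1e-12 = 3.97e+09
SIL = 10 * log10(3.97e+09) = 95.988 dB


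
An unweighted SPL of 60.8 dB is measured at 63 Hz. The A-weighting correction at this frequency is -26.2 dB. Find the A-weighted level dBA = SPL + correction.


A-weighting table: 63 Hz -> -26.2 dB correction
SPL_A = SPL + correction = 60.8 + (-26.2) = 34.6 dBA


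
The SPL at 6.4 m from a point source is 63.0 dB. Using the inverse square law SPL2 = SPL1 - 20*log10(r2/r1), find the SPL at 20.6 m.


r2/r1 = 20.6/6.4 = 3.21875
Correction = 20*log10(3.21875) = 10.1537 dB
SPL2 = 63.0 - 10.1537 = 52.846 dB


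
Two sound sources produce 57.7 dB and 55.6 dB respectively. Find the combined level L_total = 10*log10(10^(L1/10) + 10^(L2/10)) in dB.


10^(57.7/10) = 588844
10^(55.6/10) = 363078
Sum = 588844 + 363078 = 951922
L_total = 10*log10(951922) = 59.786 dB


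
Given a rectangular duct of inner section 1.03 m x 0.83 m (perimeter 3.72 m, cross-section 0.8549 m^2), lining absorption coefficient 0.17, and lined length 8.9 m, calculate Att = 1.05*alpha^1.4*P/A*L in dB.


alpha^1.4 = 0.17^1.4 = 0.0836813
Attenuation rate = 1.05 * alpha^1.4 * P / A
= 1.05 * 0.0836813 * 3.72 / 0.8549 = 0.382336 dB/m
Total Att = 0.382336 * 8.9 = 3.4028 dB


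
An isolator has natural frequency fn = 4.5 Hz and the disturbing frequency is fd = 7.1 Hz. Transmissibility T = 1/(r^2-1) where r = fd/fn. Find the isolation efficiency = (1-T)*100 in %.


r = 7.1 / 4.5 = 1.57778
r^2 - 1 = 1.57778^2 - 1 = 1.48939
T = 1/1.48939 = 0.671416
Efficiency = (1 - 0.671416)*100 = 32.858 %


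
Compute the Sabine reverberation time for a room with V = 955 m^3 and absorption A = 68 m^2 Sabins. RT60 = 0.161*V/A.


RT60 = 0.161 * 955 / 68 = 2.2611 s


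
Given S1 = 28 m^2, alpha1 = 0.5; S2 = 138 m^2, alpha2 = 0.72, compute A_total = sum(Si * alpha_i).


28 * 0.5 = 14
138 * 0.72 = 99.36
A_total = 14 + 99.36 = 113.36 m^2


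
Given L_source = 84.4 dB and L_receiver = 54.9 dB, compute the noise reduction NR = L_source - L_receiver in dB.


NR = L_source - L_receiver (difference between source and receiving room levels)
NR = 84.4 - 54.9 = 29.5 dB


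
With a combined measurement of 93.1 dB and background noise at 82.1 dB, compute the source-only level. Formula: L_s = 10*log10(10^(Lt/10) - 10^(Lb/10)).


10^(93.1/10) = 2.04174e+09
10^(82.1/10) = 1.62181e+08
Difference = 2.04174e+09 - 1.62181e+08 = 1.87956e+09
L_source = 10*log10(1.87956e+09) = 92.741 dB


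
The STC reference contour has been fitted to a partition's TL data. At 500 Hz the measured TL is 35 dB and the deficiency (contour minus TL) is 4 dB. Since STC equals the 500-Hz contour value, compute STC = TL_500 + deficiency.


By ASTM E413, STC = value of the fitted reference contour at 500 Hz.
Contour value at 500 Hz = TL_500 + deficiency = 35 + 4 = 39
STC = 39


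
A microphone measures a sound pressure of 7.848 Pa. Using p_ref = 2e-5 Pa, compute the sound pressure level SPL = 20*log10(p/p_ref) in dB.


p / p_ref = 7.848 / 2e-5 = 392400
SPL = 20 * log10(392400) = 111.87 dB


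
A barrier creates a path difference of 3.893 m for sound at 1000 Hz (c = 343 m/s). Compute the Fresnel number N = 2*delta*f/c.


N = 2*delta*f/c = 2*delta/lambda, where lambda = c/f
lambda = 343 / 1000 = 0.343 m
N = 2 * 3.893 / 0.343 = 22.7


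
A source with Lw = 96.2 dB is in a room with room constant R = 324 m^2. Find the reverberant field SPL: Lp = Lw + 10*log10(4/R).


4/R = 4/324 = 0.0123457
Lp = 96.2 + 10*log10(0.0123457) = 77.115 dB


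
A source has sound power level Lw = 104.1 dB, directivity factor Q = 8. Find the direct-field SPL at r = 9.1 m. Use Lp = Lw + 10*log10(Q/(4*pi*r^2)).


4*pi*r^2 = 4*pi*9.1^2 = 1040.62 m^2
Q / (4*pi*r^2) = 8 / 1040.62 = 0.00768772
Lp = 104.1 + 10*log10(0.00768772) = 82.958 dB


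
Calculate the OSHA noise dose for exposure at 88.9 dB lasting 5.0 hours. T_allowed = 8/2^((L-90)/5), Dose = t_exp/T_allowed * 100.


T_allowed = 8 / 2^((88.9 - 90)/5) = 9.31787 hr
Dose = 5.0 / 9.31787 * 100 = 53.66 %


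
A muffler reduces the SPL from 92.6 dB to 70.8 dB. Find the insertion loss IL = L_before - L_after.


Insertion loss = SPL without muffler - SPL with muffler
IL = 92.6 - 70.8 = 21.8 dB


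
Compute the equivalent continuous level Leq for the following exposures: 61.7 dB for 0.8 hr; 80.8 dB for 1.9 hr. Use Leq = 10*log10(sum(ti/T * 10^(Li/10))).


T_total = 0.8 + 1.9 = 2.7 hr
(0.8/2.7) * 10^(61.7/10) = 438254
(1.9/2.7) * 10^(80.8/10) = 8.46038e+07
Sum = 438254 + 8.46038e+07 = 8.50421e+07
Leq = 10*log10(8.50421e+07) = 79.296 dB


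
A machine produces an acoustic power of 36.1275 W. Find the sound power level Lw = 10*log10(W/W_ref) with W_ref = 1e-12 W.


W / W_ref = 36.1275 / 1e-12 = 3.61275e+13
Lw = 10 * log10(3.61275e+13) = 135.58 dB


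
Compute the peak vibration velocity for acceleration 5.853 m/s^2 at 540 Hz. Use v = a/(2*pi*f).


omega = 2*pi*f = 2*pi*540 = 3392.92 rad/s
v = a / omega = 5.853 / 3392.92 = 0.0017251 m/s


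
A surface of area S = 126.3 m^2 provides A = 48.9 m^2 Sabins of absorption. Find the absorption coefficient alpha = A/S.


Absorption coefficient = absorbed power / incident power
alpha = A / S = 48.9 / 126.3 = 0.38717


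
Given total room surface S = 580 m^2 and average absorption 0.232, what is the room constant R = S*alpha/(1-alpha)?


R = 580 * 0.232 / (1 - 0.232) = 175.21 m^2


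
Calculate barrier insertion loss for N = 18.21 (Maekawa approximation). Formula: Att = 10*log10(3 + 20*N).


3 + 20*N = 3 + 20*18.21 = 367.2
Att = 10*log10(367.2) = 25.649 dB


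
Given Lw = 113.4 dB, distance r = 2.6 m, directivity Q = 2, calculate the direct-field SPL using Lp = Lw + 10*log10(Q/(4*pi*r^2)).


4*pi*r^2 = 4*pi*2.6^2 = 84.9487 m^2
Q / (4*pi*r^2) = 2 / 84.9487 = 0.0235436
Lp = 113.4 + 10*log10(0.0235436) = 97.119 dB


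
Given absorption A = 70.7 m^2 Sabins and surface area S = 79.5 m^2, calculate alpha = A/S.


Absorption coefficient = absorbed power / incident power
alpha = A / S = 70.7 / 79.5 = 0.88931


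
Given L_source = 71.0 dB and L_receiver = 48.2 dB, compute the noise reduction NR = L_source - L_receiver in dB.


NR = L_source - L_receiver (difference between source and receiving room levels)
NR = 71.0 - 48.2 = 22.8 dB


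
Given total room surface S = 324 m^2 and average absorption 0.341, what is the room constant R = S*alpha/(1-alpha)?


R = 324 * 0.341 / (1 - 0.341) = 167.65 m^2


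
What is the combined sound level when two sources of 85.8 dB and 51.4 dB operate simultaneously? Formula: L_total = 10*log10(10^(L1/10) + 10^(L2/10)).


10^(85.8/10) = 3.80189e+08
10^(51.4/10) = 138038
Sum = 3.80189e+08 + 138038 = 3.80327e+08
L_total = 10*log10(3.80327e+08) = 85.802 dB


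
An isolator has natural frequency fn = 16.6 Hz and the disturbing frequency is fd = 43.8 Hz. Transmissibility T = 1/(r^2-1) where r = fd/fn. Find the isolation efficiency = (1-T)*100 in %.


r = 43.8 / 16.6 = 2.63855
r^2 - 1 = 2.63855^2 - 1 = 5.96195
T = 1/5.96195 = 0.16773
Efficiency = (1 - 0.16773)*100 = 83.227 %


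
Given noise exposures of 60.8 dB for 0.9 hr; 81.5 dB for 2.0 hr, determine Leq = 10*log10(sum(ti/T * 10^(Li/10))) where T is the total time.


T_total = 0.9 + 2.0 = 2.9 hr
(0.9/2.9) * 10^(60.8/10) = 373117
(2.0/2.9) * 10^(81.5/10) = 9.74164e+07
Sum = 373117 + 9.74164e+07 = 9.77895e+07
Leq = 10*log10(9.77895e+07) = 79.903 dB


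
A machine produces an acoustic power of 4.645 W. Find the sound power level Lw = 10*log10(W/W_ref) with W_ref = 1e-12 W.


W / W_ref = 4.645 / 1e-12 = 4.645e+12
Lw = 10 * log10(4.645e+12) = 126.67 dB


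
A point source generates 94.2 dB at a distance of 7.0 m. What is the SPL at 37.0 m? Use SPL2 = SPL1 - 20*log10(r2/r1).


r2/r1 = 37.0/7.0 = 5.28571
Correction = 20*log10(5.28571) = 14.4621 dB
SPL2 = 94.2 - 14.4621 = 79.738 dB


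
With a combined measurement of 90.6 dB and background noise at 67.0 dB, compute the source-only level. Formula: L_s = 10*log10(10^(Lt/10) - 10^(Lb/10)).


10^(90.6/10) = 1.14815e+09
10^(67.0/10) = 5.01187e+06
Difference = 1.14815e+09 - 5.01187e+06 = 1.14314e+09
L_source = 10*log10(1.14314e+09) = 90.581 dB


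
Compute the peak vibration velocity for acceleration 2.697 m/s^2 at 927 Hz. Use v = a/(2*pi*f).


omega = 2*pi*f = 2*pi*927 = 5824.51 rad/s
v = a / omega = 2.697 / 5824.51 = 0.00046304 m/s


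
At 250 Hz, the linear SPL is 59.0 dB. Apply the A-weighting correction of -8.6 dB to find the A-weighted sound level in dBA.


A-weighting table: 250 Hz -> -8.6 dB correction
SPL_A = SPL + correction = 59.0 + (-8.6) = 50.4 dBA


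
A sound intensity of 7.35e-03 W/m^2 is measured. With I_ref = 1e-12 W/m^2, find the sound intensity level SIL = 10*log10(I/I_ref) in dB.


I / I_ref = 7.35e-03 / 1e-12 = 7.35e+09
SIL = 10 * log10(7.35e+09) = 98.663 dB


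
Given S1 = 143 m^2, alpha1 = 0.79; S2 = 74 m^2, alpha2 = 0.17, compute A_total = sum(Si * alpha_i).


143 * 0.79 = 112.97
74 * 0.17 = 12.58
A_total = 112.97 + 12.58 = 125.55 m^2


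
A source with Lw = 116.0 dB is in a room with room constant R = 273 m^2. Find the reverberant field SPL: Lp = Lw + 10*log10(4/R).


4/R = 4/273 = 0.014652
Lp = 116.0 + 10*log10(0.014652) = 97.659 dB


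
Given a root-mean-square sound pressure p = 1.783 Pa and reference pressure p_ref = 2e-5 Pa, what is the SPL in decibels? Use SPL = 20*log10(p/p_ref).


p / p_ref = 1.783 / 2e-5 = 89150
SPL = 20 * log10(89150) = 99.002 dB


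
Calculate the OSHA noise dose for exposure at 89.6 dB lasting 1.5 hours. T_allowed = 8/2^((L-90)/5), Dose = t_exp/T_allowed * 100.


T_allowed = 8 / 2^((89.6 - 90)/5) = 8.45614 hr
Dose = 1.5 / 8.45614 * 100 = 17.739 %


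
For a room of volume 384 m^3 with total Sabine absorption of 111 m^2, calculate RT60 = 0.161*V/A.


RT60 = 0.161 * 384 / 111 = 0.55697 s


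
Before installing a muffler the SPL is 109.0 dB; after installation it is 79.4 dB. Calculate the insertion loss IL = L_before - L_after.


Insertion loss = SPL without muffler - SPL with muffler
IL = 109.0 - 79.4 = 29.6 dB


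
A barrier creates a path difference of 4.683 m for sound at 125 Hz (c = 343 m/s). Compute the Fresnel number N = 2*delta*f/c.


N = 2*delta*f/c = 2*delta/lambda, where lambda = c/f
lambda = 343 / 125 = 2.744 m
N = 2 * 4.683 / 2.744 = 3.4133


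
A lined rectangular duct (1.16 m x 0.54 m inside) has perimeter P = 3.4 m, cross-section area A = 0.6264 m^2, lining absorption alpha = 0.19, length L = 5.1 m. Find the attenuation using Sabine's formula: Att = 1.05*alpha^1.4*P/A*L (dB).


alpha^1.4 = 0.19^1.4 = 0.0977811
Attenuation rate = 1.05 * alpha^1.4 * P / A
= 1.05 * 0.0977811 * 3.4 / 0.6264 = 0.557277 dB/m
Total Att = 0.557277 * 5.1 = 2.8421 dB


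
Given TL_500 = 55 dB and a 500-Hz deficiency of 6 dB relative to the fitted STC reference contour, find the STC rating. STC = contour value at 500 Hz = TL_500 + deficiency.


By ASTM E413, STC = value of the fitted reference contour at 500 Hz.
Contour value at 500 Hz = TL_500 + deficiency = 55 + 6 = 61
STC = 61


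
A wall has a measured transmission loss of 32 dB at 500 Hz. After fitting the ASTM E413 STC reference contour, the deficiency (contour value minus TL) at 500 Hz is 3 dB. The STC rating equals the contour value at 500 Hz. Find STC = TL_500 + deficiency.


By ASTM E413, STC = value of the fitted reference contour at 500 Hz.
Contour value at 500 Hz = TL_500 + deficiency = 32 + 3 = 35
STC = 35


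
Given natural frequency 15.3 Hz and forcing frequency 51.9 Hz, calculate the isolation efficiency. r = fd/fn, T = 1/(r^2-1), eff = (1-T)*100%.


r = 51.9 / 15.3 = 3.39216
r^2 - 1 = 3.39216^2 - 1 = 10.5067
T = 1/10.5067 = 0.0951774
Efficiency = (1 - 0.0951774)*100 = 90.482 %


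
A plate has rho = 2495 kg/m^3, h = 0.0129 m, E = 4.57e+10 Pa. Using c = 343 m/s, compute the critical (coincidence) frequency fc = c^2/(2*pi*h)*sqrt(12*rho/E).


12*rho/E = 12*2495/4.57e+10 = 6.55142e-07
sqrt(12*rho/E) = sqrt(6.55142e-07) = 0.000809408
c^2/(2*pi*h) = 343^2/(2*pi*0.0129) = 1.45151e+06
fc = 1.45151e+06 * 0.000809408 = 1174.9 Hz


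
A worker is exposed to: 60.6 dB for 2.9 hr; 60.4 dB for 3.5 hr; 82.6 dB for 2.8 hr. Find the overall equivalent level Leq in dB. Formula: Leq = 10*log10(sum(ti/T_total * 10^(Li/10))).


T_total = 2.9 + 3.5 + 2.8 = 9.2 hr
(2.9/9.2) * 10^(60.6/10) = 361918
(3.5/9.2) * 10^(60.4/10) = 417138
(2.8/9.2) * 10^(82.6/10) = 5.53822e+07
Sum = 361918 + 417138 + 5.53822e+07 = 5.61613e+07
Leq = 10*log10(5.61613e+07) = 77.494 dB


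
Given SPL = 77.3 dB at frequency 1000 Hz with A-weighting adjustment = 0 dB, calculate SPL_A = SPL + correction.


A-weighting table: 1000 Hz -> 0 dB correction
SPL_A = SPL + correction = 77.3 + (0) = 77.3 dBA


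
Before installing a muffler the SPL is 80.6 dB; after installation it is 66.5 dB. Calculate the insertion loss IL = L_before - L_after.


Insertion loss = SPL without muffler - SPL with muffler
IL = 80.6 - 66.5 = 14.1 dB


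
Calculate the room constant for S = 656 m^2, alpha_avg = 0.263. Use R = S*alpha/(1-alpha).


R = 656 * 0.263 / (1 - 0.263) = 234.09 m^2


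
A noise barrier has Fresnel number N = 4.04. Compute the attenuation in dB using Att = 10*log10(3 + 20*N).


3 + 20*N = 3 + 20*4.04 = 83.8
Att = 10*log10(83.8) = 19.232 dB


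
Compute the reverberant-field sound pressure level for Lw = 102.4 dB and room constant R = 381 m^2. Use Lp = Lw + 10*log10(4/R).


4/R = 4/381 = 0.0104987
Lp = 102.4 + 10*log10(0.0104987) = 82.611 dB


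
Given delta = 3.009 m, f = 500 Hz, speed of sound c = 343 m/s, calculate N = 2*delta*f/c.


N = 2*delta*f/c = 2*delta/lambda, where lambda = c/f
lambda = 343 / 500 = 0.686 m
N = 2 * 3.009 / 0.686 = 8.7726


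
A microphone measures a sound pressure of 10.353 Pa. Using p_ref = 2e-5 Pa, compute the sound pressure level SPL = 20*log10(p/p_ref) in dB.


p / p_ref = 10.353 / 2e-5 = 517650
SPL = 20 * log10(517650) = 114.28 dB


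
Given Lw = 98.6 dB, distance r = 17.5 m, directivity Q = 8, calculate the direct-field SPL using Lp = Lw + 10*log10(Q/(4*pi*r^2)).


4*pi*r^2 = 4*pi*17.5^2 = 3848.45 m^2
Q / (4*pi*r^2) = 8 / 3848.45 = 0.00207876
Lp = 98.6 + 10*log10(0.00207876) = 71.778 dB


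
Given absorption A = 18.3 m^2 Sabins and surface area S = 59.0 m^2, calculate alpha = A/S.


Absorption coefficient = absorbed power / incident power
alpha = A / S = 18.3 / 59.0 = 0.31017


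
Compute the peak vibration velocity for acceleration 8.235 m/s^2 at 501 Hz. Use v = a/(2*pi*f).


omega = 2*pi*f = 2*pi*501 = 3147.88 rad/s
v = a / omega = 8.235 / 3147.88 = 0.002616 m/s


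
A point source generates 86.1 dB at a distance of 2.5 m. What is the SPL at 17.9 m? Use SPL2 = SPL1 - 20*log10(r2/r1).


r2/r1 = 17.9/2.5 = 7.16
Correction = 20*log10(7.16) = 17.0983 dB
SPL2 = 86.1 - 17.0983 = 69.002 dB


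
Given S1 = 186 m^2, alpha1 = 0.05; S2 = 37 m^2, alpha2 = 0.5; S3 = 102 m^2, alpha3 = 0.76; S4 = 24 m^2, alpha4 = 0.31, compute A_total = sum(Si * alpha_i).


186 * 0.05 = 9.3
37 * 0.5 = 18.5
102 * 0.76 = 77.52
24 * 0.31 = 7.44
A_total = 9.3 + 18.5 + 77.52 + 7.44 = 112.76 m^2


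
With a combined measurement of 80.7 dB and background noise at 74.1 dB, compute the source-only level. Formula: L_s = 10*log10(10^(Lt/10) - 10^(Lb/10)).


10^(80.7/10) = 1.1749e+08
10^(74.1/10) = 2.5704e+07
Difference = 1.1749e+08 - 2.5704e+07 = 9.1786e+07
L_source = 10*log10(9.1786e+07) = 79.628 dB


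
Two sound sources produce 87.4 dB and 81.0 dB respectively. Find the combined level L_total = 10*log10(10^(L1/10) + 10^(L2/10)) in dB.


10^(87.4/10) = 5.49541e+08
10^(81.0/10) = 1.25893e+08
Sum = 5.49541e+08 + 1.25893e+08 = 6.75434e+08
L_total = 10*log10(6.75434e+08) = 88.296 dB


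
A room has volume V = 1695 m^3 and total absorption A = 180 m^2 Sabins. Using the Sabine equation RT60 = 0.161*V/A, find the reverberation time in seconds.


RT60 = 0.161 * 1695 / 180 = 1.5161 s


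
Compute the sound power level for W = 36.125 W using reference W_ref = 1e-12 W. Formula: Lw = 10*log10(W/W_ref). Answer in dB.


W / W_ref = 36.125 / 1e-12 = 3.6125e+13
Lw = 10 * log10(3.6125e+13) = 135.58 dB


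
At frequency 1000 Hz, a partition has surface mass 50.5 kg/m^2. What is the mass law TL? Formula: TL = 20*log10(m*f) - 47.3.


m * f = 50.5 * 1000 = 50500
20*log10(50500) = 94.0658 dB
TL = 94.0658 - 47.3 = 46.766 dB


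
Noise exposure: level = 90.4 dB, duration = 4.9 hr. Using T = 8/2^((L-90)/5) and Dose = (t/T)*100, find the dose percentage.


T_allowed = 8 / 2^((90.4 - 90)/5) = 7.56846 hr
Dose = 4.9 / 7.56846 * 100 = 64.742 %


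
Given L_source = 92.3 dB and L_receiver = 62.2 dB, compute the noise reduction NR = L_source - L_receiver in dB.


NR = L_source - L_receiver (difference between source and receiving room levels)
NR = 92.3 - 62.2 = 30.1 dB


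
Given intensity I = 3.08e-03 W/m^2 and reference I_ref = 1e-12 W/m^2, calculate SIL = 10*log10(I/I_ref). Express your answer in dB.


I / I_ref = 3.08e-03 / 1e-12 = 3.08e+09
SIL = 10 * log10(3.08e+09) = 94.886 dB


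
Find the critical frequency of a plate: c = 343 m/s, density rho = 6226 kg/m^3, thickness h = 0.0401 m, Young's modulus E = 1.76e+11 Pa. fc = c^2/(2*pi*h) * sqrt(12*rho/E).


12*rho/E = 12*6226/1.76e+11 = 4.245e-07
sqrt(12*rho/E) = sqrt(4.245e-07) = 0.000651537
c^2/(2*pi*h) = 343^2/(2*pi*0.0401) = 466943
fc = 466943 * 0.000651537 = 304.23 Hz


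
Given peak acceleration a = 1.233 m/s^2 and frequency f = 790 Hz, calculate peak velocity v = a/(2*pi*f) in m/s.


omega = 2*pi*f = 2*pi*790 = 4963.72 rad/s
v = a / omega = 1.233 / 4963.72 = 0.0002484 m/s


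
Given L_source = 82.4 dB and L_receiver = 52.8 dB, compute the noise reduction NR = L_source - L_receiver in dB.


NR = L_source - L_receiver (difference between source and receiving room levels)
NR = 82.4 - 52.8 = 29.6 dB


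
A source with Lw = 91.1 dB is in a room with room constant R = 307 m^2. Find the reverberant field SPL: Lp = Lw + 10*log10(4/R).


4/R = 4/307 = 0.0130293
Lp = 91.1 + 10*log10(0.0130293) = 72.249 dB


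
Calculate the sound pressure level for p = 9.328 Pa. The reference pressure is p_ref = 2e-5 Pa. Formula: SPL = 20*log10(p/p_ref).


p / p_ref = 9.328 / 2e-5 = 466400
SPL = 20 * log10(466400) = 113.38 dB


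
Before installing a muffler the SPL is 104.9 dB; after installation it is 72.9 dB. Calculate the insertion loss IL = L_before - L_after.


Insertion loss = SPL without muffler - SPL with muffler
IL = 104.9 - 72.9 = 32 dB


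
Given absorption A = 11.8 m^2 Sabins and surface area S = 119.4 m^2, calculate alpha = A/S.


Absorption coefficient = absorbed power / incident power
alpha = A / S = 11.8 / 119.4 = 0.098827


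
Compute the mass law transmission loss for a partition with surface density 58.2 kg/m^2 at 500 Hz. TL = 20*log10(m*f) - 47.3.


m * f = 58.2 * 500 = 29100
20*log10(29100) = 89.2779 dB
TL = 89.2779 - 47.3 = 41.978 dB


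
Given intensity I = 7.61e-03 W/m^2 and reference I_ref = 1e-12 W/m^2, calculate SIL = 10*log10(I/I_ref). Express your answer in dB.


I / I_ref = 7.61e-03 / 1e-12 = 7.61e+09
SIL = 10 * log10(7.61e+09) = 98.814 dB


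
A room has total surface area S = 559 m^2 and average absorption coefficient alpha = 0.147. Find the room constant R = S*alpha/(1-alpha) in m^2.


R = 559 * 0.147 / (1 - 0.147) = 96.334 m^2


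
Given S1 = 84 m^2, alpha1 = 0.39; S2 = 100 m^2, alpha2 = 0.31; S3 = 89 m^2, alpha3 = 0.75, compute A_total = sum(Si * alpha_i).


84 * 0.39 = 32.76
100 * 0.31 = 31
89 * 0.75 = 66.75
A_total = 32.76 + 31 + 66.75 = 130.51 m^2


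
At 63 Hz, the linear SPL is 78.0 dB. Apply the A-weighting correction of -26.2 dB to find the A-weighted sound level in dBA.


A-weighting table: 63 Hz -> -26.2 dB correction
SPL_A = SPL + correction = 78.0 + (-26.2) = 51.8 dBA


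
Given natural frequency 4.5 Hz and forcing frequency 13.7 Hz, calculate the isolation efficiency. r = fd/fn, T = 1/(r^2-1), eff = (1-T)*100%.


r = 13.7 / 4.5 = 3.04444
r^2 - 1 = 3.04444^2 - 1 = 8.26861
T = 1/8.26861 = 0.120939
Efficiency = (1 - 0.120939)*100 = 87.906 %


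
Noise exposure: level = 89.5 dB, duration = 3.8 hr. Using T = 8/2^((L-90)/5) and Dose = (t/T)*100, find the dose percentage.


T_allowed = 8 / 2^((89.5 - 90)/5) = 8.57419 hr
Dose = 3.8 / 8.57419 * 100 = 44.319 %


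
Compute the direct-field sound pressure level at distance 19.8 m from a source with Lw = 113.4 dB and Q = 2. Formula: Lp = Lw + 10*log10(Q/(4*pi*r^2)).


4*pi*r^2 = 4*pi*19.8^2 = 4926.52 m^2
Q / (4*pi*r^2) = 2 / 4926.52 = 0.000405966
Lp = 113.4 + 10*log10(0.000405966) = 79.485 dB


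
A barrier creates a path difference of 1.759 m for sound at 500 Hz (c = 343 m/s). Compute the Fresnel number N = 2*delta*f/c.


N = 2*delta*f/c = 2*delta/lambda, where lambda = c/f
lambda = 343 / 500 = 0.686 m
N = 2 * 1.759 / 0.686 = 5.1283


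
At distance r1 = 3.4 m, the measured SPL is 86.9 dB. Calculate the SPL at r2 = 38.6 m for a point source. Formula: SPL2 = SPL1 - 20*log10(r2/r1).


r2/r1 = 38.6/3.4 = 11.3529
Correction = 20*log10(11.3529) = 21.1021 dB
SPL2 = 86.9 - 21.1021 = 65.798 dB


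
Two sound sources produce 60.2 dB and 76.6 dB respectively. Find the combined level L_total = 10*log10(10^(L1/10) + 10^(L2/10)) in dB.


10^(60.2/10) = 1.04713e+06
10^(76.6/10) = 4.57088e+07
Sum = 1.04713e+06 + 4.57088e+07 = 4.67559e+07
L_total = 10*log10(4.67559e+07) = 76.698 dB


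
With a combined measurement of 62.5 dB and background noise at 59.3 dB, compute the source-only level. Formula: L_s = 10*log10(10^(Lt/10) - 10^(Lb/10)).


10^(62.5/10) = 1.77828e+06
10^(59.3/10) = 851138
Difference = 1.77828e+06 - 851138 = 927142
L_source = 10*log10(927142) = 59.671 dB


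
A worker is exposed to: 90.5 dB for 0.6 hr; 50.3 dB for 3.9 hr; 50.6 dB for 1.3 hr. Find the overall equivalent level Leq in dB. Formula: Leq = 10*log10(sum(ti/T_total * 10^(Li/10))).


T_total = 0.6 + 3.9 + 1.3 = 5.8 hr
(0.6/5.8) * 10^(90.5/10) = 1.16071e+08
(3.9/5.8) * 10^(50.3/10) = 72050.4
(1.3/5.8) * 10^(50.6/10) = 25734.5
Sum = 1.16071e+08 + 72050.4 + 25734.5 = 1.16169e+08
Leq = 10*log10(1.16169e+08) = 80.651 dB


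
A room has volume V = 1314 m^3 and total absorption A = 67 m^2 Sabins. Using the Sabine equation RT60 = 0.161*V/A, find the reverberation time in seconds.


RT60 = 0.161 * 1314 / 67 = 3.1575 s


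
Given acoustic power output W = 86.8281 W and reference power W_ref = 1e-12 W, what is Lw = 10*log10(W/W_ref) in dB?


W / W_ref = 86.8281 / 1e-12 = 8.68281e+13
Lw = 10 * log10(8.68281e+13) = 139.39 dB


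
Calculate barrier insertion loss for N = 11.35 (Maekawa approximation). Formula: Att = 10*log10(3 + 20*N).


3 + 20*N = 3 + 20*11.35 = 230
Att = 10*log10(230) = 23.617 dB


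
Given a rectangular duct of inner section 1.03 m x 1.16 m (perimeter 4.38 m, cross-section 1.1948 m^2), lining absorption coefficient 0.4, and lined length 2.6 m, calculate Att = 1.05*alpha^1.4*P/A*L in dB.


alpha^1.4 = 0.4^1.4 = 0.277258
Attenuation rate = 1.05 * alpha^1.4 * P / A
= 1.05 * 0.277258 * 4.38 / 1.1948 = 1.06722 dB/m
Total Att = 1.06722 * 2.6 = 2.7748 dB


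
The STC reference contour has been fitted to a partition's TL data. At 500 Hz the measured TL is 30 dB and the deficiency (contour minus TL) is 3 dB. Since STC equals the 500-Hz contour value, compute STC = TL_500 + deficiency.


By ASTM E413, STC = value of the fitted reference contour at 500 Hz.
Contour value at 500 Hz = TL_500 + deficiency = 30 + 3 = 33
STC = 33


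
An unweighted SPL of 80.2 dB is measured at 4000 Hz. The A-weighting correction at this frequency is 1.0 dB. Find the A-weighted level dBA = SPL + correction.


A-weighting table: 4000 Hz -> 1.0 dB correction
SPL_A = SPL + correction = 80.2 + (1.0) = 81.2 dBA


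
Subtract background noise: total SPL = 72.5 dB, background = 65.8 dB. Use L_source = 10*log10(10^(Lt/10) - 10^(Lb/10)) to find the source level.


10^(72.5/10) = 1.77828e+07
10^(65.8/10) = 3.80189e+06
Difference = 1.77828e+07 - 3.80189e+06 = 1.39809e+07
L_source = 10*log10(1.39809e+07) = 71.455 dB


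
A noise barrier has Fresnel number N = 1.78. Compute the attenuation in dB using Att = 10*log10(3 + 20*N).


3 + 20*N = 3 + 20*1.78 = 38.6
Att = 10*log10(38.6) = 15.866 dB


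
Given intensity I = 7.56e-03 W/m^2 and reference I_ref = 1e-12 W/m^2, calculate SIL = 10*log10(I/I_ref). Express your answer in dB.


I / I_ref = 7.56e-03 / 1e-12 = 7.56e+09
SIL = 10 * log10(7.56e+09) = 98.785 dB


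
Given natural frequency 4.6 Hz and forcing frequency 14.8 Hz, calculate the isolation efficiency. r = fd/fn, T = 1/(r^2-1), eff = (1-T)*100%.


r = 14.8 / 4.6 = 3.21739
r^2 - 1 = 3.21739^2 - 1 = 9.3516
T = 1/9.3516 = 0.106934
Efficiency = (1 - 0.106934)*100 = 89.307 %


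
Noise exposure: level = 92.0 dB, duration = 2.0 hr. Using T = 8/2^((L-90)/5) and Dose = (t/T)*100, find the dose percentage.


T_allowed = 8 / 2^((92.0 - 90)/5) = 6.06287 hr
Dose = 2.0 / 6.06287 * 100 = 32.988 %


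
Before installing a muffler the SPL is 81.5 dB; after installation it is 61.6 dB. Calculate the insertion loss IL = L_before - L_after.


Insertion loss = SPL without muffler - SPL with muffler
IL = 81.5 - 61.6 = 19.9 dB


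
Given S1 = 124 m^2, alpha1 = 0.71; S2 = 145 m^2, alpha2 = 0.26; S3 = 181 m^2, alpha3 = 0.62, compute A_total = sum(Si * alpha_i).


124 * 0.71 = 88.04
145 * 0.26 = 37.7
181 * 0.62 = 112.22
A_total = 88.04 + 37.7 + 112.22 = 237.96 m^2


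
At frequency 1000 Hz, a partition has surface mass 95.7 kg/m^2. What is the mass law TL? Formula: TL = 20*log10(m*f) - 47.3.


m * f = 95.7 * 1000 = 95700
20*log10(95700) = 99.6182 dB
TL = 99.6182 - 47.3 = 52.318 dB


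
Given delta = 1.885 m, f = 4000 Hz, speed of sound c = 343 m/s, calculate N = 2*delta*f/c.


N = 2*delta*f/c = 2*delta/lambda, where lambda = c/f
lambda = 343 / 4000 = 0.08575 m
N = 2 * 1.885 / 0.08575 = 43.965


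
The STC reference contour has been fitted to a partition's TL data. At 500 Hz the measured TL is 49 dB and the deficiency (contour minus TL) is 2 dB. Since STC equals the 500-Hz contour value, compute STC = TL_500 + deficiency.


By ASTM E413, STC = value of the fitted reference contour at 500 Hz.
Contour value at 500 Hz = TL_500 + deficiency = 49 + 2 = 51
STC = 51


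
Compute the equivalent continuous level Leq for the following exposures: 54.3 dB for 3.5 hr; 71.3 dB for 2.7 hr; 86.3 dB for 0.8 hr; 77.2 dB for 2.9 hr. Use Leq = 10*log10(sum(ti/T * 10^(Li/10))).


T_total = 3.5 + 2.7 + 0.8 + 2.9 = 9.9 hr
(3.5/9.9) * 10^(54.3/10) = 95155.3
(2.7/9.9) * 10^(71.3/10) = 3.67899e+06
(0.8/9.9) * 10^(86.3/10) = 3.44711e+07
(2.9/9.9) * 10^(77.2/10) = 1.53731e+07
Sum = 95155.3 + 3.67899e+06 + 3.44711e+07 + 1.53731e+07 = 5.36183e+07
Leq = 10*log10(5.36183e+07) = 77.293 dB


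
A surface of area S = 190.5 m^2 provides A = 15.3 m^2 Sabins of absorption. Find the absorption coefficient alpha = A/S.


Absorption coefficient = absorbed power / incident power
alpha = A / S = 15.3 / 190.5 = 0.080315


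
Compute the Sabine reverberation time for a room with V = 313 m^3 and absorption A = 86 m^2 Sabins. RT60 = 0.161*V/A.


RT60 = 0.161 * 313 / 86 = 0.58597 s


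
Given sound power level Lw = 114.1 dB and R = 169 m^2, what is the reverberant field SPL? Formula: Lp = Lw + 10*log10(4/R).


4/R = 4/169 = 0.0236686
Lp = 114.1 + 10*log10(0.0236686) = 97.842 dB


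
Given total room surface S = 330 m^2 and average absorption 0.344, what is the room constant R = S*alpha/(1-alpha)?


R = 330 * 0.344 / (1 - 0.344) = 173.05 m^2


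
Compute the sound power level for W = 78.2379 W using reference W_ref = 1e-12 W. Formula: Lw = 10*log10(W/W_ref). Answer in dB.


W / W_ref = 78.2379 / 1e-12 = 7.82379e+13
Lw = 10 * log10(7.82379e+13) = 138.93 dB


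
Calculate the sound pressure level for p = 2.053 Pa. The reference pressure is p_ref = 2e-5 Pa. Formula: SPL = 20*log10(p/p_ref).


p / p_ref = 2.053 / 2e-5 = 102650
SPL = 20 * log10(102650) = 100.23 dB


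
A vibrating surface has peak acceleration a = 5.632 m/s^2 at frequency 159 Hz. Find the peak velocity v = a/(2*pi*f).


omega = 2*pi*f = 2*pi*159 = 999.026 rad/s
v = a / omega = 5.632 / 999.026 = 0.0056375 m/s


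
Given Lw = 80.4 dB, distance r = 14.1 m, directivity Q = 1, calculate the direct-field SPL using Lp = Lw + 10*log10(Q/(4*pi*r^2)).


4*pi*r^2 = 4*pi*14.1^2 = 2498.32 m^2
Q / (4*pi*r^2) = 1 / 2498.32 = 0.000400269
Lp = 80.4 + 10*log10(0.000400269) = 46.424 dB


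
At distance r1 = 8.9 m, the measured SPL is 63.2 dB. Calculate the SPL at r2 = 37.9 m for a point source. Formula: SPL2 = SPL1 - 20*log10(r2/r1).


r2/r1 = 37.9/8.9 = 4.25843
Correction = 20*log10(4.25843) = 12.585 dB
SPL2 = 63.2 - 12.585 = 50.615 dB


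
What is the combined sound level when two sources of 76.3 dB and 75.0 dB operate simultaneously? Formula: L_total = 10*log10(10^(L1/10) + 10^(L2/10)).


10^(76.3/10) = 4.2658e+07
10^(75.0/10) = 3.16228e+07
Sum = 4.2658e+07 + 3.16228e+07 = 7.42808e+07
L_total = 10*log10(7.42808e+07) = 78.709 dB


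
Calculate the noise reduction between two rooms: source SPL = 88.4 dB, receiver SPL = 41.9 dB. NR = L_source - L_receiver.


NR = L_source - L_receiver (difference between source and receiving room levels)
NR = 88.4 - 41.9 = 46.5 dB


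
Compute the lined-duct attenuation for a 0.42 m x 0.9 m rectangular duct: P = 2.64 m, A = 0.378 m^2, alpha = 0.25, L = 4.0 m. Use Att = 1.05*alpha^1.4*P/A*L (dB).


alpha^1.4 = 0.25^1.4 = 0.143587
Attenuation rate = 1.05 * alpha^1.4 * P / A
= 1.05 * 0.143587 * 2.64 / 0.378 = 1.05297 dB/m
Total Att = 1.05297 * 4.0 = 4.2119 dB


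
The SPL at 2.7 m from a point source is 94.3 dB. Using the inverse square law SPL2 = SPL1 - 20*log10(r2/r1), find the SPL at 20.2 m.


r2/r1 = 20.2/2.7 = 7.48148
Correction = 20*log10(7.48148) = 17.4798 dB
SPL2 = 94.3 - 17.4798 = 76.82 dB


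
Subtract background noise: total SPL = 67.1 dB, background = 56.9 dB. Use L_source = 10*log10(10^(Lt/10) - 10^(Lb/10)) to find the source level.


10^(67.1/10) = 5.12861e+06
10^(56.9/10) = 489779
Difference = 5.12861e+06 - 489779 = 4.63883e+06
L_source = 10*log10(4.63883e+06) = 66.664 dB


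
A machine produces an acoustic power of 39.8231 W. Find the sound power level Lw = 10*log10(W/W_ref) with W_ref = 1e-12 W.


W / W_ref = 39.8231 / 1e-12 = 3.98231e+13
Lw = 10 * log10(3.98231e+13) = 136 dB


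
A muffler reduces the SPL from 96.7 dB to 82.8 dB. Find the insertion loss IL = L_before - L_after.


Insertion loss = SPL without muffler - SPL with muffler
IL = 96.7 - 82.8 = 13.9 dB


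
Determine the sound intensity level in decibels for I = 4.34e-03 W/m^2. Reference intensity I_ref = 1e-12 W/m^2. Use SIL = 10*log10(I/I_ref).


I / I_ref = 4.34e-03 / 1e-12 = 4.34e+09
SIL = 10 * log10(4.34e+09) = 96.375 dB


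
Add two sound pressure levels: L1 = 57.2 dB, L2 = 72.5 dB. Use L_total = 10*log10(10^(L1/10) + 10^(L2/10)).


10^(57.2/10) = 524807
10^(72.5/10) = 1.77828e+07
Sum = 524807 + 1.77828e+07 = 1.83076e+07
L_total = 10*log10(1.83076e+07) = 72.626 dB


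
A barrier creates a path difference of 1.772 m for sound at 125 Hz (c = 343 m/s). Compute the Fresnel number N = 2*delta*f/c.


N = 2*delta*f/c = 2*delta/lambda, where lambda = c/f
lambda = 343 / 125 = 2.744 m
N = 2 * 1.772 / 2.744 = 1.2915


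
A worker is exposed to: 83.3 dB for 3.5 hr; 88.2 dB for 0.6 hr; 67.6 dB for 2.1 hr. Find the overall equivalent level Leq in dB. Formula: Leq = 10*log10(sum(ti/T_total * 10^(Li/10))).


T_total = 3.5 + 0.6 + 2.1 = 6.2 hr
(3.5/6.2) * 10^(83.3/10) = 1.20691e+08
(0.6/6.2) * 10^(88.2/10) = 6.39381e+07
(2.1/6.2) * 10^(67.6/10) = 1.94907e+06
Sum = 1.20691e+08 + 6.39381e+07 + 1.94907e+06 = 1.86578e+08
Leq = 10*log10(1.86578e+08) = 82.709 dB


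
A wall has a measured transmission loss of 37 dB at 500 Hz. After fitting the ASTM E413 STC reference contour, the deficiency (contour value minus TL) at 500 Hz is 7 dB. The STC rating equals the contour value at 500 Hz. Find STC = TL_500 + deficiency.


By ASTM E413, STC = value of the fitted reference contour at 500 Hz.
Contour value at 500 Hz = TL_500 + deficiency = 37 + 7 = 44
STC = 44


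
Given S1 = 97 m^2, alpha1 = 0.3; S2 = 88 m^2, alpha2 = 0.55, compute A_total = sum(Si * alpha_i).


97 * 0.3 = 29.1
88 * 0.55 = 48.4
A_total = 29.1 + 48.4 = 77.5 m^2


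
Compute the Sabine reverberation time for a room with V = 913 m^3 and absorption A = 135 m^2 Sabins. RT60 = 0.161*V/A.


RT60 = 0.161 * 913 / 135 = 1.0888 s


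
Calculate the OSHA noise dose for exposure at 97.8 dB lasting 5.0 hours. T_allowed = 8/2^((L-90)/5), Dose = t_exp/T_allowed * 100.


T_allowed = 8 / 2^((97.8 - 90)/5) = 2.71321 hr
Dose = 5.0 / 2.71321 * 100 = 184.28 %


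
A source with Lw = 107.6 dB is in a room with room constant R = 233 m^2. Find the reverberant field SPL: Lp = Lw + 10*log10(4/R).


4/R = 4/233 = 0.0171674
Lp = 107.6 + 10*log10(0.0171674) = 89.947 dB


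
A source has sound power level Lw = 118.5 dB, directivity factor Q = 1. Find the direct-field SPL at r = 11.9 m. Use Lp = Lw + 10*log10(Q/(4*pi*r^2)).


4*pi*r^2 = 4*pi*11.9^2 = 1779.52 m^2
Q / (4*pi*r^2) = 1 / 1779.52 = 0.000561949
Lp = 118.5 + 10*log10(0.000561949) = 85.997 dB


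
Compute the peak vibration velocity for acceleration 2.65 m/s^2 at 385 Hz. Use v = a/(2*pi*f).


omega = 2*pi*f = 2*pi*385 = 2419.03 rad/s
v = a / omega = 2.65 / 2419.03 = 0.0010955 m/s


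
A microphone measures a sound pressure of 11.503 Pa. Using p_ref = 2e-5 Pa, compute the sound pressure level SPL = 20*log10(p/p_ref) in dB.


p / p_ref = 11.503 / 2e-5 = 575150
SPL = 20 * log10(575150) = 115.2 dB


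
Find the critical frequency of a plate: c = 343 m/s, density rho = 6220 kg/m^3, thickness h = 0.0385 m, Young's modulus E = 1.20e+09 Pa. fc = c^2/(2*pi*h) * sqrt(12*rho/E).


12*rho/E = 12*6220/1.20e+09 = 6.22e-05
sqrt(12*rho/E) = sqrt(6.22e-05) = 0.0078867
c^2/(2*pi*h) = 343^2/(2*pi*0.0385) = 486349
fc = 486349 * 0.0078867 = 3835.7 Hz


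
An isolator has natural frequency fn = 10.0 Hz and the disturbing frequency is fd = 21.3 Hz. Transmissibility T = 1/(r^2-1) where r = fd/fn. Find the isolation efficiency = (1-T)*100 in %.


r = 21.3 / 10.0 = 2.13
r^2 - 1 = 2.13^2 - 1 = 3.5369
T = 1/3.5369 = 0.282733
Efficiency = (1 - 0.282733)*100 = 71.727 %


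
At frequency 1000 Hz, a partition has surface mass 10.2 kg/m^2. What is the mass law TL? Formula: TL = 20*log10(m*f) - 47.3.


m * f = 10.2 * 1000 = 10200
20*log10(10200) = 80.172 dB
TL = 80.172 - 47.3 = 32.872 dB


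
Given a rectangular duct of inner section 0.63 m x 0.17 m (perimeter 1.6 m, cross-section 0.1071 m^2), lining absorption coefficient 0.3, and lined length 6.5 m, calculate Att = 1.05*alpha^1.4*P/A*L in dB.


alpha^1.4 = 0.3^1.4 = 0.18534
Attenuation rate = 1.05 * alpha^1.4 * P / A
= 1.05 * 0.18534 * 1.6 / 0.1071 = 2.90729 dB/m
Total Att = 2.90729 * 6.5 = 18.897 dB


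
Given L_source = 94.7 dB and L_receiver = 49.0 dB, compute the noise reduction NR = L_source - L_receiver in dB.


NR = L_source - L_receiver (difference between source and receiving room levels)
NR = 94.7 - 49.0 = 45.7 dB


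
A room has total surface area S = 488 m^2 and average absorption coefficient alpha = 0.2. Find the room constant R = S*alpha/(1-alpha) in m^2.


R = 488 * 0.2 / (1 - 0.2) = 122 m^2


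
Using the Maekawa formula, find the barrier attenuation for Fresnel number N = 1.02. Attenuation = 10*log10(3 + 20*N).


3 + 20*N = 3 + 20*1.02 = 23.4
Att = 10*log10(23.4) = 13.692 dB


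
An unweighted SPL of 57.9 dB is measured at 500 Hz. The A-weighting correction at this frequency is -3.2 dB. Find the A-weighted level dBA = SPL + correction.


A-weighting table: 500 Hz -> -3.2 dB correction
SPL_A = SPL + correction = 57.9 + (-3.2) = 54.7 dBA
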